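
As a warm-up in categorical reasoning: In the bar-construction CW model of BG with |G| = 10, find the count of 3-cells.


In the bar-construction CW model of BG, the n-cells are indexed by
n-tuples [g_1|...|g_n] of non-identity elements of G (degenerate
simplices with some g_i = e do not contribute cells), so there are
(|G| - 1)^n n-cells.
For dim = 3 with |G| = 10:
cells = (10 - 1)^3 = 9^3 = 729

729


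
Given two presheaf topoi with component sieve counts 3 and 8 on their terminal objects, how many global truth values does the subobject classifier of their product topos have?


In a product of presheaf topoi E_1 x E_2, the subobject classifier
is Omega = Omega_1 x Omega_2 (componentwise), so
|Omega(top)| = |Omega_1(top_1)| * |Omega_2(top_2)|.
= 3 * 8 = 24.

24


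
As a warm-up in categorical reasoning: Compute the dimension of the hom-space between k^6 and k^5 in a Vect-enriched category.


In Vect-enriched categories, Hom(k^n, k^m) is the space of m x n matrices.
dim(Hom(k^6, k^5)) = 5 * 6 = 30

30


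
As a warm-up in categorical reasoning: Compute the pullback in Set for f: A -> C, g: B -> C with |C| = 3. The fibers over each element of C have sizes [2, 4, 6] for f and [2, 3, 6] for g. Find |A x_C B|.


The pullback A x_C B consists of pairs (a, b) with f(a) = g(b).
For each element c in C, the fiber product has |f^-1(c)| * |g^-1(c)| elements.
Summing over C: 2 * 2 + 4 * 3 + 6 * 6
= 4 + 12 + 36 = 52

52


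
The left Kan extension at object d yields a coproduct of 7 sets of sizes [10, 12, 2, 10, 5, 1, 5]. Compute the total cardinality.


Pointwise, the left Kan extension (Lan_F H)(d) is the colimit, indexed
by the comma category (F downarrow d), of H composed with the
projection (F downarrow d) -> C. Here that colimit is given
as a coproduct (disjoint union) of sets, so its cardinality is the
sum of the sizes of the summands.
Coproduct of sets with sizes: 10 + 12 + 2 + 10 + 5 + 1 + 5
= 45

45


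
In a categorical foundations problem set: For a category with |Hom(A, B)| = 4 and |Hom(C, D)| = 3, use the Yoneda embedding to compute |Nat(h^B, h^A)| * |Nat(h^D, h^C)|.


By the Yoneda lemma, Nat(h^B, h^A) is isomorphic to Hom(A, B),
so |Nat(h^B, h^A)| = |Hom(A, B)| and |Nat(h^D, h^C)| = |Hom(C, D)|.
|Hom(A, B)| = 4, |Hom(C, D)| = 3.
|Nat(h^B, h^A) x Nat(h^D, h^C)| = 4 * 3 = 12

12


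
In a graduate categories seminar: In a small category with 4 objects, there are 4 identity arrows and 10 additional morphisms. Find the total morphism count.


Each object has an identity morphism, giving 4 identities.
Adding the 10 non-identity morphisms:
Total = 4 + 10 = 14

14


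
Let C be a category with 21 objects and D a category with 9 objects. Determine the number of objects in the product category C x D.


The product category C x D has objects that are pairs (c, d).
Number of pairs = |Ob(C)| * |Ob(D)| = 21 * 9 = 189

189


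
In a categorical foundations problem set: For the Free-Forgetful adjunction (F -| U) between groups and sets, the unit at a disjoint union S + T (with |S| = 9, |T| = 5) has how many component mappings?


The unit eta_X: X -> U(F(X)) of the Free-Forgetful adjunction
maps each element of X to a generator of F(X). For X = S + T (disjoint
union in Set), |S + T| = |S| + |T|.
Total mappings = 9 + 5 = 14.

14


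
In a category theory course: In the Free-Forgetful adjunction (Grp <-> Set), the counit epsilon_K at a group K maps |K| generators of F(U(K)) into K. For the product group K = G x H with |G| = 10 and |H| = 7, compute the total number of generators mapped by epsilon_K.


The counit epsilon_K: F(U(K)) -> K of the Free-Forgetful adjunction
maps |K| generators of F(U(K)) into K. For K = G x H (the product group),
|G x H| = |G| * |H|.
Total generators mapped = 10 * 7 = 70.

70


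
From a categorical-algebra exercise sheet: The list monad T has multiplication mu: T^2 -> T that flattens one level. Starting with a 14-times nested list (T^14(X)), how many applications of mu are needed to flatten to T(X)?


Each application of mu: T^2 -> T removes one layer of nesting.
Starting at depth 14 (i.e., T^14(X)), we need to reach T(X).
Number of mu applications = 14 - 1 = 13

13


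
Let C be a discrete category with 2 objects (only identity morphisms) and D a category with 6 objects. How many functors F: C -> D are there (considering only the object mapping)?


A functor from a discrete category C to D is determined by
where each object maps. Each of the 2 objects of C can map
to any of the 6 objects of D independently.
Number of functors = 6^2 = 36

36


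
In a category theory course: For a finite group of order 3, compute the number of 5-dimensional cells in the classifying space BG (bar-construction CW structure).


In the bar-construction CW model of BG, the n-cells are indexed by
n-tuples [g_1|...|g_n] of non-identity elements of G (degenerate
simplices with some g_i = e do not contribute cells), so there are
(|G| - 1)^n n-cells.
For dim = 5 with |G| = 3:
cells = (3 - 1)^5 = 2^5 = 32

32


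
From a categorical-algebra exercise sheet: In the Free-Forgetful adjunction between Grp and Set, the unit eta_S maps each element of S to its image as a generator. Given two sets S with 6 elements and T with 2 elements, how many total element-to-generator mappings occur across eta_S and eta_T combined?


The unit eta_X: X -> U(F(X)) of the Free-Forgetful adjunction
maps each element of X to a generator of F(X). For X = S + T (disjoint
union in Set), |S + T| = |S| + |T|.
Total mappings = 6 + 2 = 8.

8


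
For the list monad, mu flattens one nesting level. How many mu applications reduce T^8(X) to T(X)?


Each application of mu: T^2 -> T removes one layer of nesting.
Starting at depth 8 (i.e., T^8(X)), we need to reach T(X).
Number of mu applications = 8 - 1 = 7

7


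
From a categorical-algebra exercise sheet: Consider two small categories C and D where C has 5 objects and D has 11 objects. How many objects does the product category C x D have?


The product category C x D has objects that are pairs (c, d).
Number of pairs = |Ob(C)| * |Ob(D)| = 5 * 11 = 55

55


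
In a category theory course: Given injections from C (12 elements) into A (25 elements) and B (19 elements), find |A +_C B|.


The pushout A +_C B identifies the images of C in A and B.
|A +_C B| = |A| + |B| - |C| (for injections).
= 25 + 19 - 12 = 32

32


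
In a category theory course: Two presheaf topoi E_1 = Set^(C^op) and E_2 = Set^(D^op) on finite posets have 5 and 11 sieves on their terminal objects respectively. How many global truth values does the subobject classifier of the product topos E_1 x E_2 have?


In a product of presheaf topoi E_1 x E_2, the subobject classifier
is Omega = Omega_1 x Omega_2 (componentwise), so
|Omega(top)| = |Omega_1(top_1)| * |Omega_2(top_2)|.
= 5 * 11 = 55.

55


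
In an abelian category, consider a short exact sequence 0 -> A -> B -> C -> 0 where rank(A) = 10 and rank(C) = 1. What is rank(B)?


For a short exact sequence 0 -> A -> B -> C -> 0,
rank is additive: rank(B) = rank(A) + rank(C).
rank(B) = 10 + 1 = 11

11


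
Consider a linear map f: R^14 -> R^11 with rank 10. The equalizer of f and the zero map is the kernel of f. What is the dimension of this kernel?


The equalizer of f and the zero map is ker(f).
By the rank-nullity theorem: dim(ker(f)) = dim(domain) - rank(f).
dim(ker(f)) = 14 - 10 = 4

4


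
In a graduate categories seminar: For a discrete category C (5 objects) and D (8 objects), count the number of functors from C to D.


A functor from a discrete category C to D is determined by
where each object maps. Each of the 5 objects of C can map
to any of the 8 objects of D independently.
Number of functors = 8^5 = 32768

32768


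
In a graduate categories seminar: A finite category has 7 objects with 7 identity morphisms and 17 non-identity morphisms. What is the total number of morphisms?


Each object has an identity morphism, giving 7 identities.
Adding the 17 non-identity morphisms:
Total = 7 + 17 = 24

24


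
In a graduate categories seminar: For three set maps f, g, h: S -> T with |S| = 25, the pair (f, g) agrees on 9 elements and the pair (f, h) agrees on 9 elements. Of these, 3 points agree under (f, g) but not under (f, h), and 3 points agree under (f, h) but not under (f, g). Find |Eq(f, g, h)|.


Eq(f, g, h) is the triple-agreement set: points in S where all three
maps take the same value. Using inclusion-exclusion on the pairwise data:
Pair (f, g) agrees on 9 points; pair (f, h) on 9 points.
Points agreeing under (f, g) but not (f, h) = 3; under (f, h) but not (f, g) = 3.
Triple-agreement = agreement-in-(f, g) minus points that agree under (f, g) but not (f, h):
|Eq(f, g, h)| = 9 - 3 = 6
(cross-check via (f, h): 9 - 3 = 6.)

6


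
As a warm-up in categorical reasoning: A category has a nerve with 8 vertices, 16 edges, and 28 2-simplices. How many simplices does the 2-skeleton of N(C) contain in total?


The 2-skeleton of the nerve N(C) consists of simplices in dimensions 0, 1, 2:
  |N(C)_0| = 8 (objects)
  |N(C)_1| = 16 (morphisms)
  |N(C)_2| = 28 (composable pairs)
Total = 8 + 16 + 28 = 52

52


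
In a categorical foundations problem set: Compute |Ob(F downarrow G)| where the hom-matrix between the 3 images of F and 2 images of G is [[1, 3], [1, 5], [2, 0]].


Objects of (F downarrow G) are triples (a, b, h: F(a)->G(b)).
The count equals the sum of all entries in the hom-matrix.
sum(row 0) = 4
sum(row 1) = 6
sum(row 2) = 2
Grand total = 12

12


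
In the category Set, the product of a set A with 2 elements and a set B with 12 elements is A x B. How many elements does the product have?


In Set, the product A x B is the Cartesian product.
By the universal property, |A x B| = |A| * |B|.
|A x B| = 2 * 12 = 24

24


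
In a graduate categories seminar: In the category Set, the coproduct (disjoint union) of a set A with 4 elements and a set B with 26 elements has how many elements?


In Set, the coproduct A + B is the disjoint union.
|A + B| = |A| + |B| = 4 + 26 = 30

30


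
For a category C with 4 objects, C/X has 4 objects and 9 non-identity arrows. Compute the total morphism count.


In the slice category C/X, objects are morphisms to X.
Identity morphisms: 4 (one per object of C/X).
Non-identity morphisms: 9.
Total = 4 + 9 = 13

13


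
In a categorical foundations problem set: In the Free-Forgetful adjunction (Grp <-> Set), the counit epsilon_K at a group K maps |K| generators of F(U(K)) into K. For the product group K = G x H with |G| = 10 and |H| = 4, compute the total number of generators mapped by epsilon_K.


The counit epsilon_K: F(U(K)) -> K of the Free-Forgetful adjunction
maps |K| generators of F(U(K)) into K. For K = G x H (the product group),
|G x H| = |G| * |H|.
Total generators mapped = 10 * 4 = 40.

40


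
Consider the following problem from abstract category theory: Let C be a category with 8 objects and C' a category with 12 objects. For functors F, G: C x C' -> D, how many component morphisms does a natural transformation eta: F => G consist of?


A natural transformation eta: F => G assigns one component morphism per
object of the domain category.
The domain is the product category C x C', so
|Ob(C x C')| = |Ob(C)| * |Ob(C')| = 8 * 12 = 96.
Therefore eta has 96 component morphisms.

96


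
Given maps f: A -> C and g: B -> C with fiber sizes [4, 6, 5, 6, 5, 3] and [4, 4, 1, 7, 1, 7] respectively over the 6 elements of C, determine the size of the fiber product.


The pullback A x_C B consists of pairs (a, b) with f(a) = g(b).
For each element c in C, the fiber product has |f^-1(c)| * |g^-1(c)| elements.
Summing over C: 4 * 4 + 6 * 4 + 5 * 1 + 6 * 7 + 5 * 1 + 3 * 7
= 16 + 24 + 5 + 42 + 5 + 21 = 113

113


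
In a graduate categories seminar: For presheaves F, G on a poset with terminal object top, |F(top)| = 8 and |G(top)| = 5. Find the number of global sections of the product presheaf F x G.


Global sections of a presheaf on a poset with terminal top satisfy
Gamma(H) ~ H(top). Presheaves admit pointwise products, so
(F x G)(top) = F(top) x G(top) (Cartesian product).
|Gamma(F x G)| = |F(top)| * |G(top)| = 8 * 5 = 40.

40


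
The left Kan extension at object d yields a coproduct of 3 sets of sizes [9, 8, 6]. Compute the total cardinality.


Pointwise, the left Kan extension (Lan_F H)(d) is the colimit, indexed
by the comma category (F downarrow d), of H composed with the
projection (F downarrow d) -> C. Here that colimit is given
as a coproduct (disjoint union) of sets, so its cardinality is the
sum of the sizes of the summands.
Coproduct of sets with sizes: 9 + 8 + 6
= 23

23


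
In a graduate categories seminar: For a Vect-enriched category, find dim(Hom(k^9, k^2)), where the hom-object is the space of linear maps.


In Vect-enriched categories, Hom(k^n, k^m) is the space of m x n matrices.
dim(Hom(k^9, k^2)) = 2 * 9 = 18

18


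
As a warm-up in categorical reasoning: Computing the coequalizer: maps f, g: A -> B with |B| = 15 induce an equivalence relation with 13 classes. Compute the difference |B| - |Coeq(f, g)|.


The coequalizer Coeq(f, g) = B / ~ has one element per equivalence class.
|B| = 15, |Coeq(f, g)| = 13.
|B| - |Coeq(f, g)| = 15 - 13 = 2.

2


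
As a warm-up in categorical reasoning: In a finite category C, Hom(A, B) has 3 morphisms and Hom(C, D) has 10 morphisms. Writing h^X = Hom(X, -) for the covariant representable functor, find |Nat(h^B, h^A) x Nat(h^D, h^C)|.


By the Yoneda lemma, Nat(h^B, h^A) is isomorphic to Hom(A, B),
so |Nat(h^B, h^A)| = |Hom(A, B)| and |Nat(h^D, h^C)| = |Hom(C, D)|.
|Hom(A, B)| = 3, |Hom(C, D)| = 10.
|Nat(h^B, h^A) x Nat(h^D, h^C)| = 3 * 10 = 30

30


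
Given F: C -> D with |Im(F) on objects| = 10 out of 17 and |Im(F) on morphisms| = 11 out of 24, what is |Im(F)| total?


The image of F consists of distinct objects and distinct morphisms.
|Im(F)| on objects = 10
|Im(F)| on morphisms = 11
Total image cardinality = 10 + 11 = 21

21


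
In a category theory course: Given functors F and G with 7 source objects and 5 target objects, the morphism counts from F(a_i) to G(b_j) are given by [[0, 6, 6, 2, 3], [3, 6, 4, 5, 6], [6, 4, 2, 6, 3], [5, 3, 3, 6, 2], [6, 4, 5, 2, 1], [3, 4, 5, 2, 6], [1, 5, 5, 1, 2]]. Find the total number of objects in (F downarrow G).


Objects of (F downarrow G) are triples (a, b, h: F(a)->G(b)).
The count equals the sum of all entries in the hom-matrix.
sum(row 0) = 17
sum(row 1) = 24
sum(row 2) = 21
sum(row 3) = 19
sum(row 4) = 18
sum(row 5) = 20
sum(row 6) = 14
Grand total = 133

133


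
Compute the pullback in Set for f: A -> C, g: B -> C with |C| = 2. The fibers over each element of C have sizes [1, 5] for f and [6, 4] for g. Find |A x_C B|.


The pullback A x_C B consists of pairs (a, b) with f(a) = g(b).
For each element c in C, the fiber product has |f^-1(c)| * |g^-1(c)| elements.
Summing over C: 1 * 6 + 5 * 4
= 6 + 20 = 26

26


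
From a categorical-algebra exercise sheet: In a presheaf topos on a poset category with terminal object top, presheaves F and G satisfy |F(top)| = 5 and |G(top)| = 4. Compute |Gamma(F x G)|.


Global sections of a presheaf on a poset with terminal top satisfy
Gamma(H) ~ H(top). Presheaves admit pointwise products, so
(F x G)(top) = F(top) x G(top) (Cartesian product).
|Gamma(F x G)| = |F(top)| * |G(top)| = 5 * 4 = 20.

20


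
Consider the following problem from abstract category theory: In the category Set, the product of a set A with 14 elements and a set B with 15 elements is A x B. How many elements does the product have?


In Set, the product A x B is the Cartesian product.
By the universal property, |A x B| = |A| * |B|.
|A x B| = 14 * 15 = 210

210


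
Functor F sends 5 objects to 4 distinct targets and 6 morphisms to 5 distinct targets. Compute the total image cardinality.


The image of F consists of distinct objects and distinct morphisms.
|Im(F)| on objects = 4
|Im(F)| on morphisms = 5
Total image cardinality = 4 + 5 = 9

9


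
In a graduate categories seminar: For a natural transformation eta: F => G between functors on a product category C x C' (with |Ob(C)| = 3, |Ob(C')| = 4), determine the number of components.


A natural transformation eta: F => G assigns one component morphism per
object of the domain category.
The domain is the product category C x C', so
|Ob(C x C')| = |Ob(C)| * |Ob(C')| = 3 * 4 = 12.
Therefore eta has 12 component morphisms.

12


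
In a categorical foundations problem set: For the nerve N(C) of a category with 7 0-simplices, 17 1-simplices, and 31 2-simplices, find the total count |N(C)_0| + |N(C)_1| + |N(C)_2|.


The 2-skeleton of the nerve N(C) consists of simplices in dimensions 0, 1, 2:
  |N(C)_0| = 7 (objects)
  |N(C)_1| = 17 (morphisms)
  |N(C)_2| = 31 (composable pairs)
Total = 7 + 17 + 31 = 55

55


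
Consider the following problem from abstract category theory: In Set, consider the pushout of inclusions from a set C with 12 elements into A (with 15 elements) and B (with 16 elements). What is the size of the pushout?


The pushout A +_C B identifies the images of C in A and B.
|A +_C B| = |A| + |B| - |C| (for injections).
= 15 + 16 - 12 = 19

19


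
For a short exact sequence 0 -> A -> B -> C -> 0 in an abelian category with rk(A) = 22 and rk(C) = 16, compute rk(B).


For a short exact sequence 0 -> A -> B -> C -> 0,
rank is additive: rank(B) = rank(A) + rank(C).
rank(B) = 22 + 16 = 38

38


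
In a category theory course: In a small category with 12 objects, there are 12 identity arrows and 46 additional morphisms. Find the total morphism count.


Each object has an identity morphism, giving 12 identities.
Adding the 46 non-identity morphisms:
Total = 12 + 46 = 58

58


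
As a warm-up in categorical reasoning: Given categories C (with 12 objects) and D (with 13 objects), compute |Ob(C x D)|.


The product category C x D has objects that are pairs (c, d).
Number of pairs = |Ob(C)| * |Ob(D)| = 12 * 13 = 156

156


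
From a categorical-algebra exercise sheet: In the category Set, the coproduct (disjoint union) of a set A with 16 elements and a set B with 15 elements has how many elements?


In Set, the coproduct A + B is the disjoint union.
|A + B| = |A| + |B| = 16 + 15 = 31

31


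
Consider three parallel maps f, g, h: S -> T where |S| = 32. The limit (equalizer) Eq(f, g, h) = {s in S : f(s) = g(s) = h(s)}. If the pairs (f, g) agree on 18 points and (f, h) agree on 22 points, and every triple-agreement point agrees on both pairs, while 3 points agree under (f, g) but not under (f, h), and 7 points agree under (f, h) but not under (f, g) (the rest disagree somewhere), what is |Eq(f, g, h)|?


Eq(f, g, h) is the triple-agreement set: points in S where all three
maps take the same value. Using inclusion-exclusion on the pairwise data:
Pair (f, g) agrees on 18 points; pair (f, h) on 22 points.
Points agreeing under (f, g) but not (f, h) = 3; under (f, h) but not (f, g) = 7.
Triple-agreement = agreement-in-(f, g) minus points that agree under (f, g) but not (f, h):
|Eq(f, g, h)| = 18 - 3 = 15
(cross-check via (f, h): 22 - 7 = 15.)

15


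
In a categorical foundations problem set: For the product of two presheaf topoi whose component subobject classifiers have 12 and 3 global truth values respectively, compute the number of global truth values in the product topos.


In a product of presheaf topoi E_1 x E_2, the subobject classifier
is Omega = Omega_1 x Omega_2 (componentwise), so
|Omega(top)| = |Omega_1(top_1)| * |Omega_2(top_2)|.
= 12 * 3 = 36.

36


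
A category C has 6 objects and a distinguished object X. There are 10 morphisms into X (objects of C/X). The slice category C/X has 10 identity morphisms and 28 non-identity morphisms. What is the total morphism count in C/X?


In the slice category C/X, objects are morphisms to X.
Identity morphisms: 10 (one per object of C/X).
Non-identity morphisms: 28.
Total = 10 + 28 = 38

38


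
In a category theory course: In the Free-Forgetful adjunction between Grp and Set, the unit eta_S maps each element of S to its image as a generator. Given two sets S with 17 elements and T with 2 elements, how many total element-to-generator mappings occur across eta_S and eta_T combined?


The unit eta_X: X -> U(F(X)) of the Free-Forgetful adjunction
maps each element of X to a generator of F(X). For X = S + T (disjoint
union in Set), |S + T| = |S| + |T|.
Total mappings = 17 + 2 = 19.

19


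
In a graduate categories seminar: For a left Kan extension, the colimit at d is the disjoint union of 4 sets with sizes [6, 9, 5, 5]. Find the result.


Pointwise, the left Kan extension (Lan_F H)(d) is the colimit, indexed
by the comma category (F downarrow d), of H composed with the
projection (F downarrow d) -> C. Here that colimit is given
as a coproduct (disjoint union) of sets, so its cardinality is the
sum of the sizes of the summands.
Coproduct of sets with sizes: 6 + 9 + 5 + 5
= 25

25


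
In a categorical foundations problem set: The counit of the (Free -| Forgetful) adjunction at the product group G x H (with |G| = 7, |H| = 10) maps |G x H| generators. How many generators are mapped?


The counit epsilon_K: F(U(K)) -> K of the Free-Forgetful adjunction
maps |K| generators of F(U(K)) into K. For K = G x H (the product group),
|G x H| = |G| * |H|.
Total generators mapped = 7 * 10 = 70.

70


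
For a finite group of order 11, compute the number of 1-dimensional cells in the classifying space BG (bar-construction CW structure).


In the bar-construction CW model of BG, the n-cells are indexed by
n-tuples [g_1|...|g_n] of non-identity elements of G (degenerate
simplices with some g_i = e do not contribute cells), so there are
(|G| - 1)^n n-cells.
For dim = 1 with |G| = 11:
cells = (11 - 1)^1 = 10^1 = 10

10


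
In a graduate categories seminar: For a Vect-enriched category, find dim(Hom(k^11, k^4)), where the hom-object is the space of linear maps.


In Vect-enriched categories, Hom(k^n, k^m) is the space of m x n matrices.
dim(Hom(k^11, k^4)) = 4 * 11 = 44

44


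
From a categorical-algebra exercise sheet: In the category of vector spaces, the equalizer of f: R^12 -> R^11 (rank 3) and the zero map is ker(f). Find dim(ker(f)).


The equalizer of f and the zero map is ker(f).
By the rank-nullity theorem: dim(ker(f)) = dim(domain) - rank(f).
dim(ker(f)) = 12 - 3 = 9

9


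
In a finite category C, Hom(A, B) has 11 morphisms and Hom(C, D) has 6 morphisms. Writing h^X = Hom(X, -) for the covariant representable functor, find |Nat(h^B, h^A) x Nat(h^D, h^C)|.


By the Yoneda lemma, Nat(h^B, h^A) is isomorphic to Hom(A, B),
so |Nat(h^B, h^A)| = |Hom(A, B)| and |Nat(h^D, h^C)| = |Hom(C, D)|.
|Hom(A, B)| = 11, |Hom(C, D)| = 6.
|Nat(h^B, h^A) x Nat(h^D, h^C)| = 11 * 6 = 66

66


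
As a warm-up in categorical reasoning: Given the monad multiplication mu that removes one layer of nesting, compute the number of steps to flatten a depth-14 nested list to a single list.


Each application of mu: T^2 -> T removes one layer of nesting.
Starting at depth 14 (i.e., T^14(X)), we need to reach T(X).
Number of mu applications = 14 - 1 = 13

13


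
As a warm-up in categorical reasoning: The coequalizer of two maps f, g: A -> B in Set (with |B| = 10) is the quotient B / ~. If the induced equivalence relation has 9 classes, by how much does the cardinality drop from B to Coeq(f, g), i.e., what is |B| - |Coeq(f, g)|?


The coequalizer Coeq(f, g) = B / ~ has one element per equivalence class.
|B| = 10, |Coeq(f, g)| = 9.
|B| - |Coeq(f, g)| = 10 - 9 = 1.

1


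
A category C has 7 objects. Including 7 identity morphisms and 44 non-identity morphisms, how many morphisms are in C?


Each object has an identity morphism, giving 7 identities.
Adding the 44 non-identity morphisms:
Total = 7 + 44 = 51

51


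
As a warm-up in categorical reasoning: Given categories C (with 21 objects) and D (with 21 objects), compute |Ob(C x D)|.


The product category C x D has objects that are pairs (c, d).
Number of pairs = |Ob(C)| * |Ob(D)| = 21 * 21 = 441

441


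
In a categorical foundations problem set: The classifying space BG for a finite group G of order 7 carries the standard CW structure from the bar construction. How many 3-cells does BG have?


In the bar-construction CW model of BG, the n-cells are indexed by
n-tuples [g_1|...|g_n] of non-identity elements of G (degenerate
simplices with some g_i = e do not contribute cells), so there are
(|G| - 1)^n n-cells.
For dim = 3 with |G| = 7:
cells = (7 - 1)^3 = 6^3 = 216

216


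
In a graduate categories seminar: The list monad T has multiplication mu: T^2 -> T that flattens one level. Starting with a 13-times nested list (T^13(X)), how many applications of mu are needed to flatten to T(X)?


Each application of mu: T^2 -> T removes one layer of nesting.
Starting at depth 13 (i.e., T^13(X)), we need to reach T(X).
Number of mu applications = 13 - 1 = 12

12


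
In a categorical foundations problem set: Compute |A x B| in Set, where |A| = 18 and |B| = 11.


In Set, the product A x B is the Cartesian product.
By the universal property, |A x B| = |A| * |B|.
|A x B| = 18 * 11 = 198

198


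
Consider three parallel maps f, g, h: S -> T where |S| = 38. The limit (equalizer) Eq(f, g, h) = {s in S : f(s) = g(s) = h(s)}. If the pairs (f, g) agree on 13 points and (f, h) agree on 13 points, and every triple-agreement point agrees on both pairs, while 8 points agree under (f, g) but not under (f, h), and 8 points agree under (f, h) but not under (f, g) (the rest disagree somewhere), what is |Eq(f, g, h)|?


Eq(f, g, h) is the triple-agreement set: points in S where all three
maps take the same value. Using inclusion-exclusion on the pairwise data:
Pair (f, g) agrees on 13 points; pair (f, h) on 13 points.
Points agreeing under (f, g) but not (f, h) = 8; under (f, h) but not (f, g) = 8.
Triple-agreement = agreement-in-(f, g) minus points that agree under (f, g) but not (f, h):
|Eq(f, g, h)| = 13 - 8 = 5
(cross-check via (f, h): 13 - 8 = 5.)

5


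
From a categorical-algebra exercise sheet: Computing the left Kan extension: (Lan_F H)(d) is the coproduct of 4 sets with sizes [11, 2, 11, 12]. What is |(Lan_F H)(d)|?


Pointwise, the left Kan extension (Lan_F H)(d) is the colimit, indexed
by the comma category (F downarrow d), of H composed with the
projection (F downarrow d) -> C. Here that colimit is given
as a coproduct (disjoint union) of sets, so its cardinality is the
sum of the sizes of the summands.
Coproduct of sets with sizes: 11 + 2 + 11 + 12
= 36

36


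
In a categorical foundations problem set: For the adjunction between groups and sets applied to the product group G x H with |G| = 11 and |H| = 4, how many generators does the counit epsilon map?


The counit epsilon_K: F(U(K)) -> K of the Free-Forgetful adjunction
maps |K| generators of F(U(K)) into K. For K = G x H (the product group),
|G x H| = |G| * |H|.
Total generators mapped = 11 * 4 = 44.

44


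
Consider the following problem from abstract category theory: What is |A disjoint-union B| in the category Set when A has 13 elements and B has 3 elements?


In Set, the coproduct A + B is the disjoint union.
|A + B| = |A| + |B| = 13 + 3 = 16

16


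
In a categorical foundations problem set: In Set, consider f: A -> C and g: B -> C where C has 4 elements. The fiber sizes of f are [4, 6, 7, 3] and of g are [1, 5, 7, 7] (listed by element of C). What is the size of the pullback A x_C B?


The pullback A x_C B consists of pairs (a, b) with f(a) = g(b).
For each element c in C, the fiber product has |f^-1(c)| * |g^-1(c)| elements.
Summing over C: 4 * 1 + 6 * 5 + 7 * 7 + 3 * 7
= 4 + 30 + 49 + 21 = 104

104


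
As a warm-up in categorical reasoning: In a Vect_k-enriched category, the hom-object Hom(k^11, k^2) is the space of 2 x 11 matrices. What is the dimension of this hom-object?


In Vect-enriched categories, Hom(k^n, k^m) is the space of m x n matrices.
dim(Hom(k^11, k^2)) = 2 * 11 = 22

22


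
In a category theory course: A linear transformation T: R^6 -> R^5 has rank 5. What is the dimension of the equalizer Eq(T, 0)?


The equalizer of f and the zero map is ker(f).
By the rank-nullity theorem: dim(ker(f)) = dim(domain) - rank(f).
dim(ker(f)) = 6 - 5 = 1

1


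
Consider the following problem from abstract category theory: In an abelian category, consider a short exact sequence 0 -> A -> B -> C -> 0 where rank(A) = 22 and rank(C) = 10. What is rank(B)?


For a short exact sequence 0 -> A -> B -> C -> 0,
rank is additive: rank(B) = rank(A) + rank(C).
rank(B) = 22 + 10 = 32

32


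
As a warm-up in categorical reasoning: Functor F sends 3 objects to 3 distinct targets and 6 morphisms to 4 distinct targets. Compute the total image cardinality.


The image of F consists of distinct objects and distinct morphisms.
|Im(F)| on objects = 3
|Im(F)| on morphisms = 4
Total image cardinality = 3 + 4 = 7

7


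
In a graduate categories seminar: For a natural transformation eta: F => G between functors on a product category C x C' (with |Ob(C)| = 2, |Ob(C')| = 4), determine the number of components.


A natural transformation eta: F => G assigns one component morphism per
object of the domain category.
The domain is the product category C x C', so
|Ob(C x C')| = |Ob(C)| * |Ob(C')| = 2 * 4 = 8.
Therefore eta has 8 component morphisms.

8


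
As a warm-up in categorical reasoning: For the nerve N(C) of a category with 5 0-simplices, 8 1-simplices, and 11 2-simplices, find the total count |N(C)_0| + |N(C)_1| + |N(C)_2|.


The 2-skeleton of the nerve N(C) consists of simplices in dimensions 0, 1, 2:
  |N(C)_0| = 5 (objects)
  |N(C)_1| = 8 (morphisms)
  |N(C)_2| = 11 (composable pairs)
Total = 5 + 8 + 11 = 24

24


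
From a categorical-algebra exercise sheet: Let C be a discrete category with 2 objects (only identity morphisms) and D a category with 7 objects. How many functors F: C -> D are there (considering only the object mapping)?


A functor from a discrete category C to D is determined by
where each object maps. Each of the 2 objects of C can map
to any of the 7 objects of D independently.
Number of functors = 7^2 = 49

49


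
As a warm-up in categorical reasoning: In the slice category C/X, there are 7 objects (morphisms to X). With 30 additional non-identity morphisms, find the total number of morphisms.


In the slice category C/X, objects are morphisms to X.
Identity morphisms: 7 (one per object of C/X).
Non-identity morphisms: 30.
Total = 7 + 30 = 37

37


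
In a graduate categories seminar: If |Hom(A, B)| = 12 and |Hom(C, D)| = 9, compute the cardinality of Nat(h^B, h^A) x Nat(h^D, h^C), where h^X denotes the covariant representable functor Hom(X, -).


By the Yoneda lemma, Nat(h^B, h^A) is isomorphic to Hom(A, B),
so |Nat(h^B, h^A)| = |Hom(A, B)| and |Nat(h^D, h^C)| = |Hom(C, D)|.
|Hom(A, B)| = 12, |Hom(C, D)| = 9.
|Nat(h^B, h^A) x Nat(h^D, h^C)| = 12 * 9 = 108

108


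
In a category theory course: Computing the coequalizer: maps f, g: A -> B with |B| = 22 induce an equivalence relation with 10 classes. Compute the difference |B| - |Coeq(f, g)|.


The coequalizer Coeq(f, g) = B / ~ has one element per equivalence class.
|B| = 22, |Coeq(f, g)| = 10.
|B| - |Coeq(f, g)| = 22 - 10 = 12.

12


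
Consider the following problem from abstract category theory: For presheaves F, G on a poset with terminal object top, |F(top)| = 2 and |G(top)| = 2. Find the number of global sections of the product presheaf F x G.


Global sections of a presheaf on a poset with terminal top satisfy
Gamma(H) ~ H(top). Presheaves admit pointwise products, so
(F x G)(top) = F(top) x G(top) (Cartesian product).
|Gamma(F x G)| = |F(top)| * |G(top)| = 2 * 2 = 4.

4


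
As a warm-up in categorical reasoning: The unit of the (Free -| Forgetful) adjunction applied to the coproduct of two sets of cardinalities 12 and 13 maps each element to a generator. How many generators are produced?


The unit eta_X: X -> U(F(X)) of the Free-Forgetful adjunction
maps each element of X to a generator of F(X). For X = S + T (disjoint
union in Set), |S + T| = |S| + |T|.
Total mappings = 12 + 13 = 25.

25


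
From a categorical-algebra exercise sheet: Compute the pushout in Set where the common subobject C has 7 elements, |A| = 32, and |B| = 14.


The pushout A +_C B identifies the images of C in A and B.
|A +_C B| = |A| + |B| - |C| (for injections).
= 32 + 14 - 7 = 39

39


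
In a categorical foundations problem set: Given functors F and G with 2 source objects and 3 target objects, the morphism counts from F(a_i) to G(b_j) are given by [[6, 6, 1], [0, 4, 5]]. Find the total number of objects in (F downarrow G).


Objects of (F downarrow G) are triples (a, b, h: F(a)->G(b)).
The count equals the sum of all entries in the hom-matrix.
sum(row 0) = 13
sum(row 1) = 9
Grand total = 22

22


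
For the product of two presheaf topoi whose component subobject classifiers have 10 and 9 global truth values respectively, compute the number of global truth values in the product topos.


In a product of presheaf topoi E_1 x E_2, the subobject classifier
is Omega = Omega_1 x Omega_2 (componentwise), so
|Omega(top)| = |Omega_1(top_1)| * |Omega_2(top_2)|.
= 10 * 9 = 90.

90


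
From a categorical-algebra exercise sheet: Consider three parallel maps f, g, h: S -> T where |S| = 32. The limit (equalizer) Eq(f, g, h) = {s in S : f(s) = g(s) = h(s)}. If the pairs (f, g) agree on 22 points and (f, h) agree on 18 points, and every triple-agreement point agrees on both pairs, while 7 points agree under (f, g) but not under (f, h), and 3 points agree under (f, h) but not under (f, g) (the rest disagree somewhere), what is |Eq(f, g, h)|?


Eq(f, g, h) is the triple-agreement set: points in S where all three
maps take the same value. Using inclusion-exclusion on the pairwise data:
Pair (f, g) agrees on 22 points; pair (f, h) on 18 points.
Points agreeing under (f, g) but not (f, h) = 7; under (f, h) but not (f, g) = 3.
Triple-agreement = agreement-in-(f, g) minus points that agree under (f, g) but not (f, h):
|Eq(f, g, h)| = 22 - 7 = 15
(cross-check via (f, h): 18 - 3 = 15.)

15


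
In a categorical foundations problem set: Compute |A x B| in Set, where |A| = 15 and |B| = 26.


In Set, the product A x B is the Cartesian product.
By the universal property, |A x B| = |A| * |B|.
|A x B| = 15 * 26 = 390

390


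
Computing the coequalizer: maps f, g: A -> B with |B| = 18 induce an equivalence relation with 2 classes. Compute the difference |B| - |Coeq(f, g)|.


The coequalizer Coeq(f, g) = B / ~ has one element per equivalence class.
|B| = 18, |Coeq(f, g)| = 2.
|B| - |Coeq(f, g)| = 18 - 2 = 16.

16


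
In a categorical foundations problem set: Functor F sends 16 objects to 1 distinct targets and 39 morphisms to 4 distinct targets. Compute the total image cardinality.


The image of F consists of distinct objects and distinct morphisms.
|Im(F)| on objects = 1
|Im(F)| on morphisms = 4
Total image cardinality = 1 + 4 = 5

5


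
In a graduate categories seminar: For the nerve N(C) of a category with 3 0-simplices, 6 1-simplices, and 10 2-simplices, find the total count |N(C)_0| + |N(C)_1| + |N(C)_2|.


The 2-skeleton of the nerve N(C) consists of simplices in dimensions 0, 1, 2:
  |N(C)_0| = 3 (objects)
  |N(C)_1| = 6 (morphisms)
  |N(C)_2| = 10 (composable pairs)
Total = 3 + 6 + 10 = 19

19


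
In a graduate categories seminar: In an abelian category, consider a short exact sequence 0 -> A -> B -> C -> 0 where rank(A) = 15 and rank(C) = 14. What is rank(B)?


For a short exact sequence 0 -> A -> B -> C -> 0,
rank is additive: rank(B) = rank(A) + rank(C).
rank(B) = 15 + 14 = 29

29


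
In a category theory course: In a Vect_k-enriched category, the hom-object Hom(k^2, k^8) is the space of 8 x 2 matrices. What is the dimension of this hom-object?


In Vect-enriched categories, Hom(k^n, k^m) is the space of m x n matrices.
dim(Hom(k^2, k^8)) = 8 * 2 = 16

16


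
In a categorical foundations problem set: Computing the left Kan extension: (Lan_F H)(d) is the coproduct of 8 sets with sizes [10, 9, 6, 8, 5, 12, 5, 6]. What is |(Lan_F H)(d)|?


Pointwise, the left Kan extension (Lan_F H)(d) is the colimit, indexed
by the comma category (F downarrow d), of H composed with the
projection (F downarrow d) -> C. Here that colimit is given
as a coproduct (disjoint union) of sets, so its cardinality is the
sum of the sizes of the summands.
Coproduct of sets with sizes: 10 + 9 + 6 + 8 + 5 + 12 + 5 + 6
= 61

61


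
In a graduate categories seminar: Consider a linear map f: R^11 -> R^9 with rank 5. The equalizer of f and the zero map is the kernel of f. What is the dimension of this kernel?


The equalizer of f and the zero map is ker(f).
By the rank-nullity theorem: dim(ker(f)) = dim(domain) - rank(f).
dim(ker(f)) = 11 - 5 = 6

6


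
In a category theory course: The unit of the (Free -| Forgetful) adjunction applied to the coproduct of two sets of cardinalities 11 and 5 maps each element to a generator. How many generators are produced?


The unit eta_X: X -> U(F(X)) of the Free-Forgetful adjunction
maps each element of X to a generator of F(X). For X = S + T (disjoint
union in Set), |S + T| = |S| + |T|.
Total mappings = 11 + 5 = 16.

16


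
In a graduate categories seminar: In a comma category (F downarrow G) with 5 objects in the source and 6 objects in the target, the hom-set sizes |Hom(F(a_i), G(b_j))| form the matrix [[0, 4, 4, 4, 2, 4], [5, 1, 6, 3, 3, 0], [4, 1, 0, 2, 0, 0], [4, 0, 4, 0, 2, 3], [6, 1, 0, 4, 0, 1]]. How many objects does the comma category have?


Objects of (F downarrow G) are triples (a, b, h: F(a)->G(b)).
The count equals the sum of all entries in the hom-matrix.
sum(row 0) = 18
sum(row 1) = 18
sum(row 2) = 7
sum(row 3) = 13
sum(row 4) = 12
Grand total = 68

68


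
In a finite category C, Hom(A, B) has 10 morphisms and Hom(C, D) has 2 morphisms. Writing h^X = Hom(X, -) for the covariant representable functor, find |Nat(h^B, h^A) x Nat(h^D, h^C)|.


By the Yoneda lemma, Nat(h^B, h^A) is isomorphic to Hom(A, B),
so |Nat(h^B, h^A)| = |Hom(A, B)| and |Nat(h^D, h^C)| = |Hom(C, D)|.
|Hom(A, B)| = 10, |Hom(C, D)| = 2.
|Nat(h^B, h^A) x Nat(h^D, h^C)| = 10 * 2 = 20

20


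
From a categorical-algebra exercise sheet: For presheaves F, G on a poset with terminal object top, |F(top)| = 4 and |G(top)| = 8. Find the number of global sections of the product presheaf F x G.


Global sections of a presheaf on a poset with terminal top satisfy
Gamma(H) ~ H(top). Presheaves admit pointwise products, so
(F x G)(top) = F(top) x G(top) (Cartesian product).
|Gamma(F x G)| = |F(top)| * |G(top)| = 4 * 8 = 32.

32


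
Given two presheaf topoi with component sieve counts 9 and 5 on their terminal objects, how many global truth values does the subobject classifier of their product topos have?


In a product of presheaf topoi E_1 x E_2, the subobject classifier
is Omega = Omega_1 x Omega_2 (componentwise), so
|Omega(top)| = |Omega_1(top_1)| * |Omega_2(top_2)|.
= 9 * 5 = 45.

45


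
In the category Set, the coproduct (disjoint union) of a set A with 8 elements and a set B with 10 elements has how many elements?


In Set, the coproduct A + B is the disjoint union.
|A + B| = |A| + |B| = 8 + 10 = 18

18


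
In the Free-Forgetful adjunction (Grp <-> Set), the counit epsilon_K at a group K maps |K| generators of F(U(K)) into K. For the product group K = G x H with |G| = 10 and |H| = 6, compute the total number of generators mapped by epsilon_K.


The counit epsilon_K: F(U(K)) -> K of the Free-Forgetful adjunction
maps |K| generators of F(U(K)) into K. For K = G x H (the product group),
|G x H| = |G| * |H|.
Total generators mapped = 10 * 6 = 60.

60


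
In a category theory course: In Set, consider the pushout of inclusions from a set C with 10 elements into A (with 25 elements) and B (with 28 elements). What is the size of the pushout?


The pushout A +_C B identifies the images of C in A and B.
|A +_C B| = |A| + |B| - |C| (for injections).
= 25 + 28 - 10 = 43

43
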